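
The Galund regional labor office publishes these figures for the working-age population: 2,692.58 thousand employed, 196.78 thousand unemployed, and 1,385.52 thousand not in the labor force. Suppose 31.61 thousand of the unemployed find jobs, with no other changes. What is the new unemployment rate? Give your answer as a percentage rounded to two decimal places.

Initially, labor force = 2,692.58 + 196.78 = 2,889.36 thousand, so u = 196.78/2,889.36 = 6.81%.
After the change, unemployed falls and employed rises by 31.61; labor force unchanged → E = 2,724.19, U = 165.17, labor force = 2,889.36 thousand.
New unemployment rate = 165.17 / 2,889.36 = 5.72%.

New unemployment rate ≈ 5.72%.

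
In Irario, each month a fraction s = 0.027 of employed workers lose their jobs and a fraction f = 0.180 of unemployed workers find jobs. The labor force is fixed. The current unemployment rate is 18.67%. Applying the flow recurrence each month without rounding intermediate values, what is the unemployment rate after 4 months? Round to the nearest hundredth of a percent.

Unemployment rate after four months ≈ 15.27%.

With a fixed labor force, u_{t+1} = u_t + s·(1−u_t) − f·u_t = u_t·(1−s−f) + s.
Here 1−s−f = 0.793 and s = 0.027.
u_1 = 0.186700 × 0.793 + 0.027 = 0.175053.
u_2 = 0.175053 × 0.793 + 0.027 = 0.165817.
u_3 = 0.165817 × 0.793 + 0.027 = 0.158493.
u_4 = 0.158493 × 0.793 + 0.027 = 0.152685.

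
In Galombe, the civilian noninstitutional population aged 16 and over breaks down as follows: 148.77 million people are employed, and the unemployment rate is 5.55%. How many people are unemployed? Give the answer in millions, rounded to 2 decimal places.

Let U be the number unemployed. The labor force is E + U, and U/(E+U) = 0.0555.
So U = 0.0555 × 148.77 / (1 − 0.0555) = 8.2567 / 0.9445 ≈ 8.74 million.

About 8.74 million are unemployed.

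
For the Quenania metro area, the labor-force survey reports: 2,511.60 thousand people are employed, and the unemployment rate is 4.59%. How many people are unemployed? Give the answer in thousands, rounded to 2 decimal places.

Let U be the number unemployed. The labor force is E + U, and U/(E+U) = 0.0459.
So U = 0.0459 × 2,511.60 / (1 − 0.0459) = 115.2824 / 0.9541 ≈ 120.83 thousand.

About 120.83 thousand are unemployed.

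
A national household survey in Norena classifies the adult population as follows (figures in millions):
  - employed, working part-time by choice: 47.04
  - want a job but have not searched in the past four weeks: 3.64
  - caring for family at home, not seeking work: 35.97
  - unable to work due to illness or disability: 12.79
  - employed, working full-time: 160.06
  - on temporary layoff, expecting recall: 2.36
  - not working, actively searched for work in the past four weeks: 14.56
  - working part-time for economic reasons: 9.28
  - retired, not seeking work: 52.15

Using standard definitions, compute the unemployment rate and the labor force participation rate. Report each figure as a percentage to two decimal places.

Employed = 47.04 + 160.06 + 9.28 = 216.38 million (anyone who worked, including part-time for economic reasons, counts as employed).
Unemployed = 2.36 + 14.56 = 16.92 million (jobless and actively searching, or on temporary layoff).
Labor force = 216.38 + 16.92 = 233.30 million.
Not in labor force = 3.64 + 35.97 + 12.79 + 52.15 = 104.55 million (those not working and not actively searching are outside the labor force — including those who want a job but have given up searching).
Civilian working-age population = 233.30 + 104.55 = 337.85 million.
Unemployment rate = 16.92 / 233.30 = 7.25%.
Labor force participation rate = 233.30 / 337.85 = 69.05%.

Unemployment rate ≈ 7.25%; labor force participation rate ≈ 69.05%.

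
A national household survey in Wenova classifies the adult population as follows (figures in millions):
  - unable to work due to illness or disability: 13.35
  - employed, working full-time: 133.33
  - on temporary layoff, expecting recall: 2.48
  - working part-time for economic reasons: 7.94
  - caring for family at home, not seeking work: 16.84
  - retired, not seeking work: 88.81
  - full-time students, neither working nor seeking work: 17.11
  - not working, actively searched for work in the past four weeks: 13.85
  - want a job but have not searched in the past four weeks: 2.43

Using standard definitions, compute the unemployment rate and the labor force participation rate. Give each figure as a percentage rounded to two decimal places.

Unemployment rate ≈ 10.36%; labor force participation rate ≈ 53.22%.

Employed = 133.33 + 7.94 = 141.27 million (anyone who worked, including part-time for economic reasons, counts as employed).
Unemployed = 2.48 + 13.85 = 16.33 million (jobless and actively searching, or on temporary layoff).
Labor force = 141.27 + 16.33 = 157.60 million.
Not in labor force = 13.35 + 16.84 + 88.81 + 17.11 + 2.43 = 138.54 million (those not working and not actively searching are outside the labor force — including those who want a job but have given up searching).
Civilian working-age population = 157.60 + 138.54 = 296.14 million.
Unemployment rate = 16.33 / 157.60 = 10.36%.
Labor force participation rate = 157.60 / 296.14 = 53.22%.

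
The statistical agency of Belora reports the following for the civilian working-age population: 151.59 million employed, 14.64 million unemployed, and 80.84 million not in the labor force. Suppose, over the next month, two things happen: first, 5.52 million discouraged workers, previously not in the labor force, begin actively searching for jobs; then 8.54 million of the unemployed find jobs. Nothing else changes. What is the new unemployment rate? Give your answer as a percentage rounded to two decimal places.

Initially, labor force = 151.59 + 14.64 = 166.23 million, so u = 14.64/166.23 = 8.81%.
After the first change, unemployed and labor force both rise by 5.52 → E = 151.59, U = 20.16, labor force = 171.75 million.
After the second change, unemployed falls and employed rises by 8.54; labor force unchanged → E = 160.13, U = 11.62, labor force = 171.75 million.
New unemployment rate = 11.62 / 171.75 = 6.77%.

New unemployment rate ≈ 6.77%.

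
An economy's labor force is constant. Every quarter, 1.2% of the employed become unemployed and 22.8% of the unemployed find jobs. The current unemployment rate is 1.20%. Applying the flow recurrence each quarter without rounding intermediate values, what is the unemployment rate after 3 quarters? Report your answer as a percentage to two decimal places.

Unemployment rate after three quarters ≈ 3.33%.

With a fixed labor force, u_{t+1} = u_t + s·(1−u_t) − f·u_t = u_t·(1−s−f) + s.
Here 1−s−f = 0.760 and s = 0.012.
u_1 = 0.012000 × 0.760 + 0.012 = 0.021120.
u_2 = 0.021120 × 0.760 + 0.012 = 0.028051.
u_3 = 0.028051 × 0.760 + 0.012 = 0.033319.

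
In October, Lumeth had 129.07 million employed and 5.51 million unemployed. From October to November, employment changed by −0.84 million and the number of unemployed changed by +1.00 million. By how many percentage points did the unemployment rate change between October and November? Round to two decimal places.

The unemployment rate changed by +0.74 percentage points.

October: labor force = 129.07 + 5.51 = 134.58; u = 5.51/134.58 = 4.09%.
November: labor force = 128.23 + 6.51 = 134.74; u = 6.51/134.74 = 4.83%.
Change = 4.83% − 4.09% = +0.74 pp.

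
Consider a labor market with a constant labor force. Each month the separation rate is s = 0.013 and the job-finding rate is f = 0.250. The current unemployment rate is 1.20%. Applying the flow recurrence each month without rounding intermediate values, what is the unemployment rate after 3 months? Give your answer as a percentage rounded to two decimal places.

Unemployment rate after three months ≈ 3.44%.

With a fixed labor force, u_{t+1} = u_t + s·(1−u_t) − f·u_t = u_t·(1−s−f) + s.
Here 1−s−f = 0.737 and s = 0.013.
u_1 = 0.012000 × 0.737 + 0.013 = 0.021844.
u_2 = 0.021844 × 0.737 + 0.013 = 0.029099.
u_3 = 0.029099 × 0.737 + 0.013 = 0.034446.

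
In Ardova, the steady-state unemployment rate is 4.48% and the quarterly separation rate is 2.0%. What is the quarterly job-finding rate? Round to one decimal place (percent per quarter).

Job-finding rate ≈ 42.6% per quarter.

From u* = s/(s+f): f = s·(1−u)/u.
f = 2.0 × (1 − 0.0448) / 0.0448 = 1.9104 / 0.0448 ≈ 42.6% per quarter.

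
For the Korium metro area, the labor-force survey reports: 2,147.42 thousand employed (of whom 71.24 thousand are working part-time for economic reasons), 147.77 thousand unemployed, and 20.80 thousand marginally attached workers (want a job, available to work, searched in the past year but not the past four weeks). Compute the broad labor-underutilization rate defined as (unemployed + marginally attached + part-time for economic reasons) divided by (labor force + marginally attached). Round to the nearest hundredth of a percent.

Labor force = 2,147.42 + 147.77 = 2,295.19 thousand.
Numerator = 147.77 + 20.80 + 71.24 = 239.81 thousand.
Denominator = 2,295.19 + 20.80 = 2,315.99 thousand.
Broad rate = 239.81 / 2,315.99 = 10.35%.

Broad underutilization rate ≈ 10.35%.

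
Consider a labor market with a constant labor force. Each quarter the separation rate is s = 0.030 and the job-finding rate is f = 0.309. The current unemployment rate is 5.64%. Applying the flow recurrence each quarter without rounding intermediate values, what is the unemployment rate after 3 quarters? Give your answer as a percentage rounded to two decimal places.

Unemployment rate after three quarters ≈ 7.92%.

With a fixed labor force, u_{t+1} = u_t + s·(1−u_t) − f·u_t = u_t·(1−s−f) + s.
Here 1−s−f = 0.661 and s = 0.030.
u_1 = 0.056400 × 0.661 + 0.030 = 0.067280.
u_2 = 0.067280 × 0.661 + 0.030 = 0.074472.
u_3 = 0.074472 × 0.661 + 0.030 = 0.079226.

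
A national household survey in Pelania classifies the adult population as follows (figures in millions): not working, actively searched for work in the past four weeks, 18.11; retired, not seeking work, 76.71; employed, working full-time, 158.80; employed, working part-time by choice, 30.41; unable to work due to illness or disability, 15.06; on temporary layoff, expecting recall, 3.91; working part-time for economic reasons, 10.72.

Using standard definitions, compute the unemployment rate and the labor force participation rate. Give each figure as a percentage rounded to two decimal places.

Unemployment rate ≈ 9.92%; labor force participation rate ≈ 70.75%.

Employed = 158.80 + 30.41 + 10.72 = 199.93 million (anyone who worked, including part-time for economic reasons, counts as employed).
Unemployed = 18.11 + 3.91 = 22.02 million (jobless and actively searching, or on temporary layoff).
Labor force = 199.93 + 22.02 = 221.95 million.
Not in labor force = 76.71 + 15.06 = 91.77 million (those not working and not actively searching are outside the labor force).
Civilian working-age population = 221.95 + 91.77 = 313.72 million.
Unemployment rate = 22.02 / 221.95 = 9.92%.
Labor force participation rate = 221.95 / 313.72 = 70.75%.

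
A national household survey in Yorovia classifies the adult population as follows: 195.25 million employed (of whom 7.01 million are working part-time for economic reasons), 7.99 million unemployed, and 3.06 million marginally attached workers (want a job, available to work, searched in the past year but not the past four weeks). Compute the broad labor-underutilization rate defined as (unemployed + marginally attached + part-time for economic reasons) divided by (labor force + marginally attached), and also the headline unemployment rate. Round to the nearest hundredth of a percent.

Broad underutilization rate ≈ 8.75%; headline unemployment rate ≈ 3.93%.

Labor force = 195.25 + 7.99 = 203.24 million.
Numerator = 7.99 + 3.06 + 7.01 = 18.06 million.
Denominator = 203.24 + 3.06 = 206.30 million.
Broad rate = 18.06 / 206.30 = 8.75%.
Headline unemployment rate = 7.99 / 203.24 = 3.93%.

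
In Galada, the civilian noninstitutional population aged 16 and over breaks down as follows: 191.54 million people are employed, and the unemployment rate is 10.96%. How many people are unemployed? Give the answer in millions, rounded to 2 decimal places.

Let U be the number unemployed. The labor force is E + U, and U/(E+U) = 0.1096.
So U = 0.1096 × 191.54 / (1 − 0.1096) = 20.9928 / 0.8904 ≈ 23.58 million.

About 23.58 million are unemployed.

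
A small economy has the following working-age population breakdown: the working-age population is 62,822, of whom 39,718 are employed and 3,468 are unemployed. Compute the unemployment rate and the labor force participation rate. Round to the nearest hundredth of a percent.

Unemployment rate ≈ 8.03%; labor force participation rate ≈ 68.74%.

Labor force = employed + unemployed = 39,718 + 3,468 = 43,186.
Unemployment rate = 3,468 / 43,186 = 8.03%.
Labor force participation rate = 43,186 / 62,822 = 68.74%.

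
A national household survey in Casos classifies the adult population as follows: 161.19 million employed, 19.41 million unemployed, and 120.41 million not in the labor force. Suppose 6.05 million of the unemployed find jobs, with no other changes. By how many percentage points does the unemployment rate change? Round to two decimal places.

The unemployment rate changes by −3.35 percentage points.

Initially, labor force = 161.19 + 19.41 = 180.60 million, so u = 19.41/180.60 = 10.75%.
After the change, unemployed falls and employed rises by 6.05; labor force unchanged → E = 167.24, U = 13.36, labor force = 180.60 million.
New unemployment rate = 13.36 / 180.60 = 7.40%.
Change = 7.40% − 10.75% = −3.35 percentage points.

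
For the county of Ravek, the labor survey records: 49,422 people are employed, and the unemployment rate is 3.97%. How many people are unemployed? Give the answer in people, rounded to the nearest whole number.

Let U be the number unemployed. The labor force is E + U, and U/(E+U) = 0.0397.
So U = 0.0397 × 49,422 / (1 − 0.0397) = 1962.05 / 0.9603 ≈ 2,043.

About 2,043 are unemployed.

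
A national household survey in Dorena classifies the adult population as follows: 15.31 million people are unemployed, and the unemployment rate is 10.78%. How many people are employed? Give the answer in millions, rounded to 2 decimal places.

Labor force = U / u = 15.31 / 0.1078 ≈ 142.02 million.
Employed = labor force − unemployed = 142.02 − 15.31 = 126.71 million.

About 126.71 million are employed.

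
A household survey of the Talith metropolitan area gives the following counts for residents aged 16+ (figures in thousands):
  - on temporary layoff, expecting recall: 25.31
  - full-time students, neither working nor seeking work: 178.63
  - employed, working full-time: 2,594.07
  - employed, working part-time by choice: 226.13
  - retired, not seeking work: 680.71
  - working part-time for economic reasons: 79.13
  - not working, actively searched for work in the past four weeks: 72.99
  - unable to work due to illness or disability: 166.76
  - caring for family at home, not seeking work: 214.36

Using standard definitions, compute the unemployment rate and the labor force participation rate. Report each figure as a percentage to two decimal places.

Unemployment rate ≈ 3.28%; labor force participation rate ≈ 70.73%.

Employed = 2,594.07 + 226.13 + 79.13 = 2,899.33 thousand (anyone who worked, including part-time for economic reasons, counts as employed).
Unemployed = 25.31 + 72.99 = 98.30 thousand (jobless and actively searching, or on temporary layoff).
Labor force = 2,899.33 + 98.30 = 2,997.63 thousand.
Not in labor force = 178.63 + 680.71 + 166.76 + 214.36 = 1,240.46 thousand (those not working and not actively searching are outside the labor force).
Civilian working-age population = 2,997.63 + 1,240.46 = 4,238.09 thousand.
Unemployment rate = 98.30 / 2,997.63 = 3.28%.
Labor force participation rate = 2,997.63 / 4,238.09 = 70.73%.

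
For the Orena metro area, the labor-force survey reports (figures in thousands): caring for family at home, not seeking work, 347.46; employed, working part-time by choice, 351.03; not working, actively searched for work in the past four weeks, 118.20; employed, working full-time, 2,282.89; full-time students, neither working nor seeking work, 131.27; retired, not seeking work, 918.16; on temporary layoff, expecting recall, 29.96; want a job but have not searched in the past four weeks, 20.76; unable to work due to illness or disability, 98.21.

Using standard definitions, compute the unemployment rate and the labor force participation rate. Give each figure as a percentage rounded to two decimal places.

Employed = 351.03 + 2,282.89 = 2,633.92 thousand.
Unemployed = 118.20 + 29.96 = 148.16 thousand (jobless and actively searching, or on temporary layoff).
Labor force = 2,633.92 + 148.16 = 2,782.08 thousand.
Not in labor force = 347.46 + 131.27 + 918.16 + 20.76 + 98.21 = 1,515.86 thousand (those not working and not actively searching are outside the labor force — including those who want a job but have given up searching).
Civilian working-age population = 2,782.08 + 1,515.86 = 4,297.94 thousand.
Unemployment rate = 148.16 / 2,782.08 = 5.33%.
Labor force participation rate = 2,782.08 / 4,297.94 = 64.73%.

Unemployment rate ≈ 5.33%; labor force participation rate ≈ 64.73%.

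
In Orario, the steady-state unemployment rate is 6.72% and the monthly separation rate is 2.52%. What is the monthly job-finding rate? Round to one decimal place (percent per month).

Job-finding rate ≈ 35.0% per month.

From u* = s/(s+f): f = s·(1−u)/u.
f = 2.52 × (1 − 0.0672) / 0.0672 = 2.3507 / 0.0672 ≈ 35.0% per month.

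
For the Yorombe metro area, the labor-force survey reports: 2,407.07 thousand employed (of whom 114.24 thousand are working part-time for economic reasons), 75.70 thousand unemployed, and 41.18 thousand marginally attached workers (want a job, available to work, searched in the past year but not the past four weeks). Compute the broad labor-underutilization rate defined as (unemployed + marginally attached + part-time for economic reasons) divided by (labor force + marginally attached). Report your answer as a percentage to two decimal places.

Broad underutilization rate ≈ 9.16%.

Labor force = 2,407.07 + 75.70 = 2,482.77 thousand.
Numerator = 75.70 + 41.18 + 114.24 = 231.12 thousand.
Denominator = 2,482.77 + 41.18 = 2,523.95 thousand.
Broad rate = 231.12 / 2,523.95 = 9.16%.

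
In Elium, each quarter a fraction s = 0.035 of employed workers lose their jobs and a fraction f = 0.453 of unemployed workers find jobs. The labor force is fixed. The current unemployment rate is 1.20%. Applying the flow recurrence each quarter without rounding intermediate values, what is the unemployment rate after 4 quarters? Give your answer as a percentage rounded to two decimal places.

With a fixed labor force, u_{t+1} = u_t + s·(1−u_t) − f·u_t = u_t·(1−s−f) + s.
Here 1−s−f = 0.512 and s = 0.035.
u_1 = 0.012000 × 0.512 + 0.035 = 0.041144.
u_2 = 0.041144 × 0.512 + 0.035 = 0.056066.
u_3 = 0.056066 × 0.512 + 0.035 = 0.063706.
u_4 = 0.063706 × 0.512 + 0.035 = 0.067617.

Unemployment rate after four quarters ≈ 6.76%.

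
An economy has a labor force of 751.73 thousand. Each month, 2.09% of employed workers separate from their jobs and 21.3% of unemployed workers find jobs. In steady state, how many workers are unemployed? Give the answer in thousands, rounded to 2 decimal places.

About 67.17 thousand are unemployed in steady state.

Steady-state unemployment rate u* = s/(s+f) = 2.09/(2.09+21.3) = 0.089354.
Unemployed = u* × labor force = 0.089354 × 751.73 ≈ 67.17 thousand.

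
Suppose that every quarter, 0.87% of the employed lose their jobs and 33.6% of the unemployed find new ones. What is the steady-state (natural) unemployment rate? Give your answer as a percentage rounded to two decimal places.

At steady state the flows balance: s·E = f·U, so U/(E+U) = s/(s+f).
u* = 0.87 / (0.87 + 33.6) = 0.87 / 34.47 = 2.52%.

Steady-state unemployment rate ≈ 2.52%.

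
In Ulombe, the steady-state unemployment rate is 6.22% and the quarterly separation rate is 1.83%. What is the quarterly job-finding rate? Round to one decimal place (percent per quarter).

Job-finding rate ≈ 27.6% per quarter.

From u* = s/(s+f): f = s·(1−u)/u.
f = 1.83 × (1 − 0.0622) / 0.0622 = 1.7162 / 0.0622 ≈ 27.6% per quarter.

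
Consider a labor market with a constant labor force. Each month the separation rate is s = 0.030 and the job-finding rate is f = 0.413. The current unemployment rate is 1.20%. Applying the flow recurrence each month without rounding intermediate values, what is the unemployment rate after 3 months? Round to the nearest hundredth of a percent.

Unemployment rate after three months ≈ 5.81%.

With a fixed labor force, u_{t+1} = u_t + s·(1−u_t) − f·u_t = u_t·(1−s−f) + s.
Here 1−s−f = 0.557 and s = 0.030.
u_1 = 0.012000 × 0.557 + 0.030 = 0.036684.
u_2 = 0.036684 × 0.557 + 0.030 = 0.050433.
u_3 = 0.050433 × 0.557 + 0.030 = 0.058091.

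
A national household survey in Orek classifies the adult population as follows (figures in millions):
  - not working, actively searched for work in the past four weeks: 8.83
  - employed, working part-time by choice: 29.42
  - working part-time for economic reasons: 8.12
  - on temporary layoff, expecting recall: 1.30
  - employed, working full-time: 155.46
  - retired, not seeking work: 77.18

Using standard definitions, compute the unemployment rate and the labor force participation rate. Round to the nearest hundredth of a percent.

Employed = 29.42 + 8.12 + 155.46 = 193.00 million (anyone who worked, including part-time for economic reasons, counts as employed).
Unemployed = 8.83 + 1.30 = 10.13 million (jobless and actively searching, or on temporary layoff).
Labor force = 193.00 + 10.13 = 203.13 million.
Not in labor force = 77.18 million (those not working and not actively searching are outside the labor force).
Civilian working-age population = 203.13 + 77.18 = 280.31 million.
Unemployment rate = 10.13 / 203.13 = 4.99%.
Labor force participation rate = 203.13 / 280.31 = 72.47%.

Unemployment rate ≈ 4.99%; labor force participation rate ≈ 72.47%.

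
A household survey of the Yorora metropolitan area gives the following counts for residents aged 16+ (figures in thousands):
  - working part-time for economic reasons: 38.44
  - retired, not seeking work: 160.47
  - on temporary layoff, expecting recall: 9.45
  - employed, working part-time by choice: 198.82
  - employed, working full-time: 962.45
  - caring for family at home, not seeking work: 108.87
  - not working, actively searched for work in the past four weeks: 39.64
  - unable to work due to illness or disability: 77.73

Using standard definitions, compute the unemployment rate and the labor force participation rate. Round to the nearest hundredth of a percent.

Unemployment rate ≈ 3.93%; labor force participation rate ≈ 78.25%.

Employed = 38.44 + 198.82 + 962.45 = 1,199.71 thousand (anyone who worked, including part-time for economic reasons, counts as employed).
Unemployed = 9.45 + 39.64 = 49.09 thousand (jobless and actively searching, or on temporary layoff).
Labor force = 1,199.71 + 49.09 = 1,248.80 thousand.
Not in labor force = 160.47 + 108.87 + 77.73 = 347.07 thousand (those not working and not actively searching are outside the labor force).
Civilian working-age population = 1,248.80 + 347.07 = 1,595.87 thousand.
Unemployment rate = 49.09 / 1,248.80 = 3.93%.
Labor force participation rate = 1,248.80 / 1,595.87 = 78.25%.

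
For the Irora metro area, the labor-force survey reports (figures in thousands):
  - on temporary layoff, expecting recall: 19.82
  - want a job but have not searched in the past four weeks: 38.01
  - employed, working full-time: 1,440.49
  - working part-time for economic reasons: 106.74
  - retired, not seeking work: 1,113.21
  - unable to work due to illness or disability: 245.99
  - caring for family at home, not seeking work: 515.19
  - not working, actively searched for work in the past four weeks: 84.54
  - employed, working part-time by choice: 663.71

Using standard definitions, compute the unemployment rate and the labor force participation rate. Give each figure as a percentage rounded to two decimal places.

Employed = 1,440.49 + 106.74 + 663.71 = 2,210.94 thousand (anyone who worked, including part-time for economic reasons, counts as employed).
Unemployed = 19.82 + 84.54 = 104.36 thousand (jobless and actively searching, or on temporary layoff).
Labor force = 2,210.94 + 104.36 = 2,315.30 thousand.
Not in labor force = 38.01 + 1,113.21 + 245.99 + 515.19 = 1,912.40 thousand (those not working and not actively searching are outside the labor force — including those who want a job but have given up searching).
Civilian working-age population = 2,315.30 + 1,912.40 = 4,227.70 thousand.
Unemployment rate = 104.36 / 2,315.30 = 4.51%.
Labor force participation rate = 2,315.30 / 4,227.70 = 54.77%.

Unemployment rate ≈ 4.51%; labor force participation rate ≈ 54.77%.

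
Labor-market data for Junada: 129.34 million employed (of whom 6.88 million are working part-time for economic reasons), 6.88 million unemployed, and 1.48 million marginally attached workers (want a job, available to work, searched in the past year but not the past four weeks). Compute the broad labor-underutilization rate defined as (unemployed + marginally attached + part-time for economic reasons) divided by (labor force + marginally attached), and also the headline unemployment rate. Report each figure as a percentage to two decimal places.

Broad underutilization rate ≈ 11.07%; headline unemployment rate ≈ 5.05%.

Labor force = 129.34 + 6.88 = 136.22 million.
Numerator = 6.88 + 1.48 + 6.88 = 15.24 million.
Denominator = 136.22 + 1.48 = 137.70 million.
Broad rate = 15.24 / 137.70 = 11.07%.
Headline unemployment rate = 6.88 / 136.22 = 5.05%.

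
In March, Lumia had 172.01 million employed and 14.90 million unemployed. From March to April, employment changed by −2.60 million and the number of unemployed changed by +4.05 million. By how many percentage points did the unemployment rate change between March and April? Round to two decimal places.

The unemployment rate changed by +2.09 percentage points.

March: labor force = 172.01 + 14.90 = 186.91; u = 14.90/186.91 = 7.97%.
April: labor force = 169.41 + 18.95 = 188.36; u = 18.95/188.36 = 10.06%.
Change = 10.06% − 7.97% = +2.09 pp.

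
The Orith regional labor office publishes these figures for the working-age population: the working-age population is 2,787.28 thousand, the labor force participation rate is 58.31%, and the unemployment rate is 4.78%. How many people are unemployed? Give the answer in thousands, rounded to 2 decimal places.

About 77.69 thousand are unemployed.

Labor force = 0.5831 × 2,787.28 = 1,625.26 thousand.
Unemployed = 0.0478 × 1,625.26 ≈ 77.69 thousand.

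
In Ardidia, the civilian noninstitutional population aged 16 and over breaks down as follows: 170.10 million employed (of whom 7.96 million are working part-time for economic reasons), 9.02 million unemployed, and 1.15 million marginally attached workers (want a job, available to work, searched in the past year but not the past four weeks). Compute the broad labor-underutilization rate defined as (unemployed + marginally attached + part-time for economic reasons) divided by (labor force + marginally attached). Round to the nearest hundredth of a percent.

Broad underutilization rate ≈ 10.06%.

Labor force = 170.10 + 9.02 = 179.12 million.
Numerator = 9.02 + 1.15 + 7.96 = 18.13 million.
Denominator = 179.12 + 1.15 = 180.27 million.
Broad rate = 18.13 / 180.27 = 10.06%.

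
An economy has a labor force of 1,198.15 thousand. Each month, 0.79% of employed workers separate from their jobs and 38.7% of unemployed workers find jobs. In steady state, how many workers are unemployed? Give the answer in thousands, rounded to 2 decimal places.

Steady-state unemployment rate u* = s/(s+f) = 0.79/(0.79+38.7) = 0.020005.
Unemployed = u* × labor force = 0.020005 × 1,198.15 ≈ 23.97 thousand.

About 23.97 thousand are unemployed in steady state.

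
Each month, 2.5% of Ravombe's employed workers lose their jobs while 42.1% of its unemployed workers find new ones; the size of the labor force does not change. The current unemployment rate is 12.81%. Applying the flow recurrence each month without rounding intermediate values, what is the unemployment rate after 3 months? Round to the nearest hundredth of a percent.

With a fixed labor force, u_{t+1} = u_t + s·(1−u_t) − f·u_t = u_t·(1−s−f) + s.
Here 1−s−f = 0.554 and s = 0.025.
u_1 = 0.128100 × 0.554 + 0.025 = 0.095967.
u_2 = 0.095967 × 0.554 + 0.025 = 0.078166.
u_3 = 0.078166 × 0.554 + 0.025 = 0.068304.

Unemployment rate after three months ≈ 6.83%.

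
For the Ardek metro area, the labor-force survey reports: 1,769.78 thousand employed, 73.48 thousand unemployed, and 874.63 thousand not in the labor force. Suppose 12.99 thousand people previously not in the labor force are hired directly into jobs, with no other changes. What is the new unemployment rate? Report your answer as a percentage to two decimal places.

New unemployment rate ≈ 3.96%.

Initially, labor force = 1,769.78 + 73.48 = 1,843.26 thousand, so u = 73.48/1,843.26 = 3.99%.
After the change, employed and labor force both rise by 12.99; unemployed unchanged → E = 1,782.77, U = 73.48, labor force = 1,856.25 thousand.
New unemployment rate = 73.48 / 1,856.25 = 3.96%.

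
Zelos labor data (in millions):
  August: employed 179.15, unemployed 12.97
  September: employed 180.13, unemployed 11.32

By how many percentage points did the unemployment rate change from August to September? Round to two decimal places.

The unemployment rate changed by −0.84 percentage points.

August: labor force = 179.15 + 12.97 = 192.12; u = 12.97/192.12 = 6.75%.
September: labor force = 180.13 + 11.32 = 191.45; u = 11.32/191.45 = 5.91%.
Change = 5.91% − 6.75% = −0.84 pp.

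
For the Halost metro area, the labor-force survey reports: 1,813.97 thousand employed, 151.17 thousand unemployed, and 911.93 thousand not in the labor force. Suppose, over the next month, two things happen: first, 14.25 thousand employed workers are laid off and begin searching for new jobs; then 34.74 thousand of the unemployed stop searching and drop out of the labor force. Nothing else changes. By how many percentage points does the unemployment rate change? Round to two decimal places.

Initially, labor force = 1,813.97 + 151.17 = 1,965.14 thousand, so u = 151.17/1,965.14 = 7.69%.
After the first change, employed falls and unemployed rises by 14.25; labor force unchanged → E = 1,799.72, U = 165.42, labor force = 1,965.14 thousand.
After the second change, unemployed and labor force both fall by 34.74 → E = 1,799.72, U = 130.68, labor force = 1,930.40 thousand.
New unemployment rate = 130.68 / 1,930.40 = 6.77%.
Change = 6.77% − 7.69% = −0.92 percentage points.

The unemployment rate changes by −0.92 percentage points.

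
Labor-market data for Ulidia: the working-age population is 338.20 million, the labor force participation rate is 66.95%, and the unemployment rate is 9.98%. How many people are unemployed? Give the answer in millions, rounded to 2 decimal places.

About 22.60 million are unemployed.

Labor force = 0.6695 × 338.20 = 226.42 million.
Unemployed = 0.0998 × 226.42 ≈ 22.60 million.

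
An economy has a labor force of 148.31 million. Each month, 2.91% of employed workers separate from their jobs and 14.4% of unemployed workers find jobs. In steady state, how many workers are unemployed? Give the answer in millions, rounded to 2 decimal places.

Steady-state unemployment rate u* = s/(s+f) = 2.91/(2.91+14.4) = 0.168111.
Unemployed = u* × labor force = 0.168111 × 148.31 ≈ 24.93 million.

About 24.93 million are unemployed in steady state.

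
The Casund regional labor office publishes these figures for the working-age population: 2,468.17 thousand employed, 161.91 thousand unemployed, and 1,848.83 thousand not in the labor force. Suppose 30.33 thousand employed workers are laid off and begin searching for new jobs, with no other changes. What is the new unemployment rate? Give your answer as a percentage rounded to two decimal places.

Initially, labor force = 2,468.17 + 161.91 = 2,630.08 thousand, so u = 161.91/2,630.08 = 6.16%.
After the change, employed falls and unemployed rises by 30.33; labor force unchanged → E = 2,437.84, U = 192.24, labor force = 2,630.08 thousand.
New unemployment rate = 192.24 / 2,630.08 = 7.31%.

New unemployment rate ≈ 7.31%.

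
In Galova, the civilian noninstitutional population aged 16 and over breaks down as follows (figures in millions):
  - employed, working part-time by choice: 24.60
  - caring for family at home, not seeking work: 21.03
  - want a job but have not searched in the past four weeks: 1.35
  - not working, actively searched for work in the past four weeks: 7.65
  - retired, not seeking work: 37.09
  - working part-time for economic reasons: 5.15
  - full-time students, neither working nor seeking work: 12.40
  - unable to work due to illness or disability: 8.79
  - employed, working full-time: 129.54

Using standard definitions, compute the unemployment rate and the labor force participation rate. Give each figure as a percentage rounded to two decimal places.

Unemployment rate ≈ 4.58%; labor force participation rate ≈ 67.42%.

Employed = 24.60 + 5.15 + 129.54 = 159.29 million (anyone who worked, including part-time for economic reasons, counts as employed).
Unemployed = 7.65 million.
Labor force = 159.29 + 7.65 = 166.94 million.
Not in labor force = 21.03 + 1.35 + 37.09 + 12.40 + 8.79 = 80.66 million (those not working and not actively searching are outside the labor force — including those who want a job but have given up searching).
Civilian working-age population = 166.94 + 80.66 = 247.60 million.
Unemployment rate = 7.65 / 166.94 = 4.58%.
Labor force participation rate = 166.94 / 247.60 = 67.42%.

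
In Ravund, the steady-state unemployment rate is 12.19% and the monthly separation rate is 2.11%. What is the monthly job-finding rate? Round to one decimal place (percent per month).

From u* = s/(s+f): f = s·(1−u)/u.
f = 2.11 × (1 − 0.1219) / 0.1219 = 1.8528 / 0.1219 ≈ 15.2% per month.

Job-finding rate ≈ 15.2% per month.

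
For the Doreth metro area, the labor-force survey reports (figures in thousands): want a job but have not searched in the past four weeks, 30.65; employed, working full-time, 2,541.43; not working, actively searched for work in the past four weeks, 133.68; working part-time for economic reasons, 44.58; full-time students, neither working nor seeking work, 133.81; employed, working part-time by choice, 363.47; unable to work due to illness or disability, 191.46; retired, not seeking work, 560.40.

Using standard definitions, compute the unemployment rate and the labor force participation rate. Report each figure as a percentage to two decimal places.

Unemployment rate ≈ 4.34%; labor force participation rate ≈ 77.09%.

Employed = 2,541.43 + 44.58 + 363.47 = 2,949.48 thousand (anyone who worked, including part-time for economic reasons, counts as employed).
Unemployed = 133.68 thousand.
Labor force = 2,949.48 + 133.68 = 3,083.16 thousand.
Not in labor force = 30.65 + 133.81 + 191.46 + 560.40 = 916.32 thousand (those not working and not actively searching are outside the labor force — including those who want a job but have given up searching).
Civilian working-age population = 3,083.16 + 916.32 = 3,999.48 thousand.
Unemployment rate = 133.68 / 3,083.16 = 4.34%.
Labor force participation rate = 3,083.16 / 3,999.48 = 77.09%.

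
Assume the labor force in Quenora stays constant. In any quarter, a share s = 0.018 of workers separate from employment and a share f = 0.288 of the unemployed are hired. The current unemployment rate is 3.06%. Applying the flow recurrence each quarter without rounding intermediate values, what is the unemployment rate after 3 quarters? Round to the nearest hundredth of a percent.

With a fixed labor force, u_{t+1} = u_t + s·(1−u_t) − f·u_t = u_t·(1−s−f) + s.
Here 1−s−f = 0.694 and s = 0.018.
u_1 = 0.030600 × 0.694 + 0.018 = 0.039236.
u_2 = 0.039236 × 0.694 + 0.018 = 0.045230.
u_3 = 0.045230 × 0.694 + 0.018 = 0.049390.

Unemployment rate after three quarters ≈ 4.94%.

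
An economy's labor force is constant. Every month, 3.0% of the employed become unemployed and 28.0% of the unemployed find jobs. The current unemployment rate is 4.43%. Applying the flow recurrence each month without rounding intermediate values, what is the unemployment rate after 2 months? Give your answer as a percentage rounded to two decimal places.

Unemployment rate after two months ≈ 7.18%.

With a fixed labor force, u_{t+1} = u_t + s·(1−u_t) − f·u_t = u_t·(1−s−f) + s.
Here 1−s−f = 0.690 and s = 0.030.
u_1 = 0.044300 × 0.690 + 0.030 = 0.060567.
u_2 = 0.060567 × 0.690 + 0.030 = 0.071791.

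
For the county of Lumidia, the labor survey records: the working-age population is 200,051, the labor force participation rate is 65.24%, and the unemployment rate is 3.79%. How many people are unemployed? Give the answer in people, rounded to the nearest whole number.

Labor force = 0.6524 × 200,051 = 130,513.
Unemployed = 0.0379 × 130,513 ≈ 4,946.

About 4,946 are unemployed.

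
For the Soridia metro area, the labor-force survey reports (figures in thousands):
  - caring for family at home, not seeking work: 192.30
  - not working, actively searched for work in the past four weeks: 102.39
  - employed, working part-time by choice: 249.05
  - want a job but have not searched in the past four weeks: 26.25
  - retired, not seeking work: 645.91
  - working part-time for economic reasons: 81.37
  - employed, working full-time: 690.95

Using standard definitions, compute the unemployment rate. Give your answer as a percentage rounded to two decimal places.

Employed = 249.05 + 81.37 + 690.95 = 1,021.37 thousand (anyone who worked, including part-time for economic reasons, counts as employed).
Unemployed = 102.39 thousand.
Labor force = 1,021.37 + 102.39 = 1,123.76 thousand.
Unemployment rate = 102.39 / 1,123.76 = 9.11%.

Unemployment rate ≈ 9.11%.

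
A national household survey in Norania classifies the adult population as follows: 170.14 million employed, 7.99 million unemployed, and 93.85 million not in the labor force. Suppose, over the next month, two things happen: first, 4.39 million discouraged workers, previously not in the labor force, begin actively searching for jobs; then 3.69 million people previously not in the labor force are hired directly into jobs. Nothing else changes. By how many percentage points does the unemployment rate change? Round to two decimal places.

The unemployment rate changes by +2.16 percentage points.

Initially, labor force = 170.14 + 7.99 = 178.13 million, so u = 7.99/178.13 = 4.49%.
After the first change, unemployed and labor force both rise by 4.39 → E = 170.14, U = 12.38, labor force = 182.52 million.
After the second change, employed and labor force both rise by 3.69; unemployed unchanged → E = 173.83, U = 12.38, labor force = 186.21 million.
New unemployment rate = 12.38 / 186.21 = 6.65%.
Change = 6.65% − 4.49% = +2.16 percentage points.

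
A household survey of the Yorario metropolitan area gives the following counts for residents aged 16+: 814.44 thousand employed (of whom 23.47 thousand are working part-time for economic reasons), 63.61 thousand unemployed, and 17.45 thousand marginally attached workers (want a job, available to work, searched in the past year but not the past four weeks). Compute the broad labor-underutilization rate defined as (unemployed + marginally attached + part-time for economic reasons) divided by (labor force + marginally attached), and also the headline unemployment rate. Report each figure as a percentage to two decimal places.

Broad underutilization rate ≈ 11.67%; headline unemployment rate ≈ 7.24%.

Labor force = 814.44 + 63.61 = 878.05 thousand.
Numerator = 63.61 + 17.45 + 23.47 = 104.53 thousand.
Denominator = 878.05 + 17.45 = 895.50 thousand.
Broad rate = 104.53 / 895.50 = 11.67%.
Headline unemployment rate = 63.61 / 878.05 = 7.24%.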